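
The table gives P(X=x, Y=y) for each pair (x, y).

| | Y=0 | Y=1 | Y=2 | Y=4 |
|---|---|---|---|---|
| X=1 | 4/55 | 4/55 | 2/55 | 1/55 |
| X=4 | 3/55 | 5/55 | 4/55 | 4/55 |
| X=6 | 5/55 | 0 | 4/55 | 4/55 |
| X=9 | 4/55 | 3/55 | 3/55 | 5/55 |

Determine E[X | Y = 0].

41/8

P(Y = 0) = 16/55.
Summing X·P(X=x,Y=y) over the conditioning event gives 82/55.
E[X | Y = 0] = (82/55) / (16/55) = 41/8.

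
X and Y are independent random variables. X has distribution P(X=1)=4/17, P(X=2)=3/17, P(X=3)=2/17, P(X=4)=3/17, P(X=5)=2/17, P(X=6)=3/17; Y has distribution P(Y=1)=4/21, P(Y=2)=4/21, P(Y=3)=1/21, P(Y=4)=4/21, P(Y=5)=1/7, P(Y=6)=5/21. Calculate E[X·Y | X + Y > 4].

P(X + Y > 4) = 17/21.
Summing XY·P(x,y) over outcomes with X + Y > 4 gives 4100/357.
E[X·Y | X + Y > 4] = (4100/357) / (17/21) = 4100/289.

4100/289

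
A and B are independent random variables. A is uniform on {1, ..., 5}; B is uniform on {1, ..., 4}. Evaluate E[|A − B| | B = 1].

P(B = 1) = 1/4.
Summing |A−B|·P(x,y) over outcomes with B = 1 gives 1/2.
E[|A − B| | B = 1] = (1/2) / (1/4) = 2.

2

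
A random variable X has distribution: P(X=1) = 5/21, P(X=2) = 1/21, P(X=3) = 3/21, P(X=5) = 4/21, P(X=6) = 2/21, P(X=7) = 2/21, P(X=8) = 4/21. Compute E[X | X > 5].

P(X > 5) = 8/21.
Σ over the event: 6·2/21 + 7·2/21 + 8·4/21 = 58/21.
E[X | X > 5] = (58/21) / (8/21) = 29/4.

29/4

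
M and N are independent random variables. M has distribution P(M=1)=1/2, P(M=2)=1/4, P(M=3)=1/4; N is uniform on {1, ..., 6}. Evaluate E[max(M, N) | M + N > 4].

P(M + N > 4) = 5/8.
Summing max(M,N)·P(x,y) over outcomes with M + N > 4 gives 23/8.
E[max(M, N) | M + N > 4] = (23/8) / (5/8) = 23/5.

23/5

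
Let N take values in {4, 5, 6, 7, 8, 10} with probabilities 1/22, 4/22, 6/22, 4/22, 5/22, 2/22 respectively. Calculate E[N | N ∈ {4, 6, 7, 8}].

27/4

P(N ∈ {4, 6, 7, 8}) = 8/11.
Σ over the event: 4·1/22 + 6·3/11 + 7·2/11 + 8·5/22 = 54/11.
E[N | N ∈ {4, 6, 7, 8}] = (54/11) / (8/11) = 27/4.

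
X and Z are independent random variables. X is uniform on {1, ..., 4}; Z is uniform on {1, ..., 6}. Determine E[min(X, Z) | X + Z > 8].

11/3

Outcomes with X + Z > 8: (3,6), (4,5), (4,6), each with probability 1/24.
E[min(X, Z) | X + Z > 8] = (3 + 4 + 4) / 3 = 11/3.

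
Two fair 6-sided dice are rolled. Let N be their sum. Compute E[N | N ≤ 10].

218/33

P(N ≤ 10) = 11/12.
E[N | N ≤ 10] = (109/18) / (11/12) = 218/33.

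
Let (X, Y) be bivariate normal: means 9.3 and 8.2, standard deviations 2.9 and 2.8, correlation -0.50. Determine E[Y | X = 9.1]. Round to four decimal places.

For a bivariate normal, E[Y | X=x] = μ_Y + ρ·(σ_Y/σ_X)·(x − μ_X).
E[Y | X=9.1] = 8.2 + (-0.50)·(2.8/2.9)·(9.1 − (9.3)) = 8.2 + (-0.48276)·(-0.2) = 8.2966.

8.2966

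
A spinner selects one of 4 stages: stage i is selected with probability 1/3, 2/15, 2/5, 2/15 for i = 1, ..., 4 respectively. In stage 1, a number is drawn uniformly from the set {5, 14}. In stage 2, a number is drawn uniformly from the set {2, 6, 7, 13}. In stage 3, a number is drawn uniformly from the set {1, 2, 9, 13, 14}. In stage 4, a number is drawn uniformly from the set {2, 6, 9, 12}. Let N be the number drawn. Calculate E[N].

E[N | stage 1] = (5+14)/2 = 19/2.
E[N | stage 2] = (2+6+7+13)/4 = 7.
E[N | stage 3] = (1+2+9+13+14)/5 = 39/5.
E[N | stage 4] = (2+6+9+12)/4 = 29/4.
By the law of total expectation,
E[N] = (1/3)·(19/2) + (2/15)·(7) + (2/5)·(39/5) + (2/15)·(29/4) = 614/75.

614/75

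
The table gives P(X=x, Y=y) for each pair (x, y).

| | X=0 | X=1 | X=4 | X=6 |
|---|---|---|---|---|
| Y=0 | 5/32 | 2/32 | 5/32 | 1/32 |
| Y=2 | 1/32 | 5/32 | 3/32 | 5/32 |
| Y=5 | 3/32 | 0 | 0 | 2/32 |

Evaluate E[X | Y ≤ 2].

P(Y ≤ 2) = 27/32.
Σ X·P over the event = 0·(5/32) + 0·(1/32) + 1·(2/32) + 1·(5/32) + 4·(5/32) + 4·(3/32) + 6·(1/32) + 6·(5/32) = 75/32.
E[X | Y ≤ 2] = (75/32) / (27/32) = 25/9.

25/9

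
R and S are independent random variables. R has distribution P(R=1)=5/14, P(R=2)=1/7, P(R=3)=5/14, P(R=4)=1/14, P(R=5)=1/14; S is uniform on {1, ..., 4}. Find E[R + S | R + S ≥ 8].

25/3

P(R + S ≥ 8) = 3/56.
Summing (R+S)·P(x,y) over outcomes with R + S ≥ 8 gives 25/56.
E[R + S | R + S ≥ 8] = (25/56) / (3/56) = 25/3.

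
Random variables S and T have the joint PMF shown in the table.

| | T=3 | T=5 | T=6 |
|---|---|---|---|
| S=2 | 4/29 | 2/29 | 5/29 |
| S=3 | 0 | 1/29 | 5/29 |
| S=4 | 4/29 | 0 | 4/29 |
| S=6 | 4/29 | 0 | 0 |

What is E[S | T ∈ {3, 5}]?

P(T ∈ {3, 5}) = 15/29.
Σ S·P over the event = 2·(4/29) + 2·(2/29) + 3·(1/29) + 4·(4/29) + 6·(4/29) = 55/29.
E[S | T ∈ {3, 5}] = (55/29) / (15/29) = 11/3.

11/3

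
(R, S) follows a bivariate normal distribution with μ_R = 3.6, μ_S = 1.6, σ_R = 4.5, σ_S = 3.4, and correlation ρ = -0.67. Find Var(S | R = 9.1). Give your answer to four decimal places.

6.3707

For a bivariate normal, Var(S | R=x) = σ_S²(1 − ρ²).
Var(S | R=9.1) = (3.4)²·(1 − (-0.67)²) = 11.56·0.5511 = 6.3707.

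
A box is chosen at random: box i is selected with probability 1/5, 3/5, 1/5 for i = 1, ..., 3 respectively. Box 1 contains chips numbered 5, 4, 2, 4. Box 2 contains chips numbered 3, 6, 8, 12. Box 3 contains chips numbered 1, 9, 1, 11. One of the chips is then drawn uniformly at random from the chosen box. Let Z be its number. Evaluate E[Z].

31/5

E[Z | box 1] = (5+4+2+4)/4 = 15/4.
E[Z | box 2] = (3+6+8+12)/4 = 29/4.
E[Z | box 3] = (1+9+1+11)/4 = 11/2.
E[Z] = (1/5)·(15/4) + (3/5)·(29/4) + (1/5)·(11/2) = 31/5.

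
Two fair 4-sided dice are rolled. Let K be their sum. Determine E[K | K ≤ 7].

P(K ≤ 7) = 15/16.
Σ over the event: 2·1/16 + 3·1/8 + 4·3/16 + 5·1/4 + 6·3/16 + 7·1/8 = 9/2.
E[K | K ≤ 7] = (9/2) / (15/16) = 24/5.

24/5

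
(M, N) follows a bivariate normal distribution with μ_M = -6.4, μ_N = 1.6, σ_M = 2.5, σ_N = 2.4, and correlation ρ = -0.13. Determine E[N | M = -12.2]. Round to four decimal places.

The regression of N on M has slope ρ·σ_N/σ_M and passes through (μ_M, μ_N).
E[N | M=-12.2] = 1.6 + (-0.13)·(2.4/2.5)·(-12.2 − (-6.4)) = 1.6 + (-0.1248)·(-5.8) = 2.3238.

2.3238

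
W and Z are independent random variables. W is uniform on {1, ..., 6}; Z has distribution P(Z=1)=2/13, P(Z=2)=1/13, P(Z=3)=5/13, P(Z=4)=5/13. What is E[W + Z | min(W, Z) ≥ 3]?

8

P(min(W, Z) ≥ 3) = 20/39.
Summing (W+Z)·P(x,y) over outcomes with min(W, Z) ≥ 3 gives 160/39.
E[W + Z | min(W, Z) ≥ 3] = (160/39) / (20/39) = 8.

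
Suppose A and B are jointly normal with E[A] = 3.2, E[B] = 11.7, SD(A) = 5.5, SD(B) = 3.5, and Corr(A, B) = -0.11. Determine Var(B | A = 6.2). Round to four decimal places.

12.1018

The conditional variance in a bivariate normal is σ_B²(1 − ρ²), independent of x.
Var(B | A=6.2) = (3.5)²·(1 − (-0.11)²) = 12.25·0.9879 = 12.1018.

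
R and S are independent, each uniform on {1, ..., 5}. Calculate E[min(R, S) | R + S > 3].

26/11

P(R + S > 3) = 22/25.
Summing min(R,S)·P(x,y) over outcomes with R + S > 3 gives 52/25.
E[min(R, S) | R + S > 3] = (52/25) / (22/25) = 26/11.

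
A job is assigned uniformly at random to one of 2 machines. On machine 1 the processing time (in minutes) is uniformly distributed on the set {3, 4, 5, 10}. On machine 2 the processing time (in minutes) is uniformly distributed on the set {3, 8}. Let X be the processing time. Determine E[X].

E[X | machine 1] = (3+4+5+10)/4 = 11/2.
E[X | machine 2] = (3+8)/2 = 11/2.
By the law of total expectation,
E[X] = (1/2)·(11/2) + (1/2)·(11/2) = 11/2.

11/2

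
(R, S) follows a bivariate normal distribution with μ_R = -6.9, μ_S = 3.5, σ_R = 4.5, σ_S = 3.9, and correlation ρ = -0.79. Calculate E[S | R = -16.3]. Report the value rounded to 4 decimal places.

9.9359

The regression of S on R has slope ρ·σ_S/σ_R and passes through (μ_R, μ_S).
E[S | R=-16.3] = 3.5 + (-0.79)·(3.9/4.5)·(-16.3 − (-6.9)) = 3.5 + (-0.68467)·(-9.4) = 9.9359.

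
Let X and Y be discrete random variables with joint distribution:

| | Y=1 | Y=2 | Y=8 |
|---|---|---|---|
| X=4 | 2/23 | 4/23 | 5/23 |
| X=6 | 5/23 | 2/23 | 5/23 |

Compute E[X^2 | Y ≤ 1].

P(Y ≤ 1) = 7/23.
Summing X^2·P(X=x,Y=y) over the conditioning event gives 212/23.
E[X^2 | Y ≤ 1] = (212/23) / (7/23) = 212/7.

212/7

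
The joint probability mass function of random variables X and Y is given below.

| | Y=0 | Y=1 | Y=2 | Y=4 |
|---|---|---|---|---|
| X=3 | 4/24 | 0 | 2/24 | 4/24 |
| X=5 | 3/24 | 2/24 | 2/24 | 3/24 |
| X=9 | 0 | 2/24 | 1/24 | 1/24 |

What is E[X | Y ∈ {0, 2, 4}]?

22/5

P(Y ∈ {0, 2, 4}) = 5/6.
Σ X·P over the event = 3·(4/24) + 3·(2/24) + 3·(4/24) + 5·(3/24) + 5·(2/24) + 5·(3/24) + 9·(1/24) + 9·(1/24) = 11/3.
E[X | Y ∈ {0, 2, 4}] = (11/3) / (5/6) = 22/5.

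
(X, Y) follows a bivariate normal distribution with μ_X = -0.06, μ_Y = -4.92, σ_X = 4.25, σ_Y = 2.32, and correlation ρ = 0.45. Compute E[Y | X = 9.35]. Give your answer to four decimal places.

-2.6085

For a bivariate normal, E[Y | X=x] = μ_Y + ρ·(σ_Y/σ_X)·(x − μ_X).
E[Y | X=9.35] = -4.92 + (0.45)·(2.32/4.25)·(9.35 − (-0.06)) = -4.92 + (0.245647)·(9.41) = -2.6085.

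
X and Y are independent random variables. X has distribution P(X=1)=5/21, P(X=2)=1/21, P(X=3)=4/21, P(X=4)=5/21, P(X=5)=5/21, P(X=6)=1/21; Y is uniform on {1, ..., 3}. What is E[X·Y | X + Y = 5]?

P(X + Y = 5) = 10/63.
Summing XY·P(x,y) over outcomes with X + Y = 5 gives 50/63.
E[X·Y | X + Y = 5] = (50/63) / (10/63) = 5.

5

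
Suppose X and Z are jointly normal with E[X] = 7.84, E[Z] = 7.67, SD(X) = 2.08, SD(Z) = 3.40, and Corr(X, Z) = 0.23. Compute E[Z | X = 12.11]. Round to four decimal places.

The regression of Z on X has slope ρ·σ_Z/σ_X and passes through (μ_X, μ_Z).
E[Z | X=12.11] = 7.67 + (0.23)·(3.40/2.08)·(12.11 − (7.84)) = 7.67 + (0.375962)·(4.27) = 9.2754.

9.2754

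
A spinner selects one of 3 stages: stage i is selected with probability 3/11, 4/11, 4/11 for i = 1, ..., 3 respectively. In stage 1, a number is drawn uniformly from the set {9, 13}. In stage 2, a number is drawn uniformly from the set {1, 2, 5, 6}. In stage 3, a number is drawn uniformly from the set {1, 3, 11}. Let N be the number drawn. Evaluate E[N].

67/11

E[N | stage 1] = (9+13)/2 = 11.
E[N | stage 2] = (1+2+5+6)/4 = 7/2.
E[N | stage 3] = (1+3+11)/3 = 5.
E[N] = (3/11)·(11) + (4/11)·(7/2) + (4/11)·(5) = 67/11.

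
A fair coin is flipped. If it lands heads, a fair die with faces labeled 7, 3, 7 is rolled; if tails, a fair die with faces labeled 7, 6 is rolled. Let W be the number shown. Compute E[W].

E[W | heads] = (7+3+7)/3 = 17/3.
E[W | tails] = (7+6)/2 = 13/2.
By the law of total expectation,
E[W] = (1/2)·(17/3) + (1/2)·(13/2) = 73/12.

73/12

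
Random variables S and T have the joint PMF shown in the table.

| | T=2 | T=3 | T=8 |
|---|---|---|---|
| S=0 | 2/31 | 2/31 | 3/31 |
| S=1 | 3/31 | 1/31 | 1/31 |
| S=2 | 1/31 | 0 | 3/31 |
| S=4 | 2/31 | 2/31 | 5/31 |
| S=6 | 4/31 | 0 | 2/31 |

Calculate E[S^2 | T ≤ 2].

P(T ≤ 2) = 12/31.
Summing S^2·P(S=x,T=y) over the conditioning event gives 183/31.
E[S^2 | T ≤ 2] = (183/31) / (12/31) = 61/4.

61/4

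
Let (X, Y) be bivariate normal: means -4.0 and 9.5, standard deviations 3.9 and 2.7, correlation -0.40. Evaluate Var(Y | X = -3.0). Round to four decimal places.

For a bivariate normal, Var(Y | X=x) = σ_Y²(1 − ρ²).
Var(Y | X=-3.0) = (2.7)²·(1 − (-0.40)²) = 7.29·0.84 = 6.1236.

6.1236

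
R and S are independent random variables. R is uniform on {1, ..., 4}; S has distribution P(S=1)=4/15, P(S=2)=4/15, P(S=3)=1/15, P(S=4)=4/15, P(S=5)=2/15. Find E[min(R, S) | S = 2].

P(S = 2) = 4/15.
Summing min(R,S)·P(x,y) over outcomes with S = 2 gives 7/15.
E[min(R, S) | S = 2] = (7/15) / (4/15) = 7/4.

7/4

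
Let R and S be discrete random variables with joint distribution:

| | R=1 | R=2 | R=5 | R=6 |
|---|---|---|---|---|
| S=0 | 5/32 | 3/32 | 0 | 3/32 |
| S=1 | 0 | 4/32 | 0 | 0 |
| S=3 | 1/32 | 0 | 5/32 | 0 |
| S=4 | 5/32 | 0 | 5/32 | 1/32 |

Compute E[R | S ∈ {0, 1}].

P(S ∈ {0, 1}) = 15/32.
Σ R·P over the event = 1·(5/32) + 2·(3/32) + 2·(4/32) + 6·(3/32) = 37/32.
E[R | S ∈ {0, 1}] = (37/32) / (15/32) = 37/15.

37/15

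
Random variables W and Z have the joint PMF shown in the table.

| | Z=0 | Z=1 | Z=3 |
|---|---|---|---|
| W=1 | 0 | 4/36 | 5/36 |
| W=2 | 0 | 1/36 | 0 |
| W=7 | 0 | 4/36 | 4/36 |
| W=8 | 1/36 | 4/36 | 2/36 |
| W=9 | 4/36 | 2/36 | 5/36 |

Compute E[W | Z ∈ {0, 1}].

P(Z ∈ {0, 1}) = 5/9.
Σ W·P over the event = 1·(4/36) + 2·(1/36) + 7·(4/36) + 8·(1/36) + 8·(4/36) + 9·(4/36) + 9·(2/36) = 32/9.
E[W | Z ∈ {0, 1}] = (32/9) / (5/9) = 32/5.

32/5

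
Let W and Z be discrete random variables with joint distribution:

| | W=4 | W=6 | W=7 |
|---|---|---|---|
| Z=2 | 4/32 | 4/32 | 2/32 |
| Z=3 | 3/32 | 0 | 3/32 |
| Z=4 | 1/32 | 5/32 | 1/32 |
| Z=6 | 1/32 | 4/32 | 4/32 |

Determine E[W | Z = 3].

P(Z = 3) = 3/16.
Σ W·P over the event = 4·(3/32) + 7·(3/32) = 33/32.
E[W | Z = 3] = (33/32) / (3/16) = 11/2.

11/2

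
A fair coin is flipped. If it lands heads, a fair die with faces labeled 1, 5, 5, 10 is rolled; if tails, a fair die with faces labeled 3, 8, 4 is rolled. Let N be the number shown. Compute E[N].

E[N | heads] = (1+5+5+10)/4 = 21/4.
E[N | tails] = (3+8+4)/3 = 5.
By the law of total expectation,
E[N] = (1/2)·(21/4) + (1/2)·(5) = 41/8.

41/8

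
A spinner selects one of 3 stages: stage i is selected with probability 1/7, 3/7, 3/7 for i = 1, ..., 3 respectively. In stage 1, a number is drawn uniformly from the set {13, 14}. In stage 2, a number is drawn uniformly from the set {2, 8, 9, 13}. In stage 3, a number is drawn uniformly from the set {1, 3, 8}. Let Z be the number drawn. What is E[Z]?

E[Z | stage 1] = (13+14)/2 = 27/2.
E[Z | stage 2] = (2+8+9+13)/4 = 8.
E[Z | stage 3] = (1+3+8)/3 = 4.
By the law of total expectation,
E[Z] = (1/7)·(27/2) + (3/7)·(8) + (3/7)·(4) = 99/14.

99/14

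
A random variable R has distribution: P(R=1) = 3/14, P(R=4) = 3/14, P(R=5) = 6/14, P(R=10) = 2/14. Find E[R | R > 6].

P(R > 6) = 1/7.
Σ over the event: 10·1/7 = 10/7.
E[R | R > 6] = (10/7) / (1/7) = 10.

10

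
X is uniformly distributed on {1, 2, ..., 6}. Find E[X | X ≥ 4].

5

Given X ≥ 4, X is equally likely to be any of {4, 5, 6}.
E[X | X ≥ 4] = (4 + 5 + 6) / 3 = 5.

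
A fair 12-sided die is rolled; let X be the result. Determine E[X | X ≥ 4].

Given X ≥ 4, X is equally likely to be any of {4, 5, 6, 7, 8, 9, 10, 11, 12}.
E[X | X ≥ 4] = (4 + 5 + 6 + 7 + 8 + 9 + 10 + 11 + 12) / 9 = 8.

8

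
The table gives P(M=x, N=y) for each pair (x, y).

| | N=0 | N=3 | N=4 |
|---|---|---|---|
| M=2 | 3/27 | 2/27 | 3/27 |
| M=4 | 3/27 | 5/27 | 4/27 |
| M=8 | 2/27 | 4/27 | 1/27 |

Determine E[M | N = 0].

P(N = 0) = 8/27.
Σ M·P over the event = 2·(3/27) + 4·(3/27) + 8·(2/27) = 34/27.
E[M | N = 0] = (34/27) / (8/27) = 17/4.

17/4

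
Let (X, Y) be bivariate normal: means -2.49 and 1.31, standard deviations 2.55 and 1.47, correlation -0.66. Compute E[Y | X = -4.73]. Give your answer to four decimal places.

For a bivariate normal, E[Y | X=x] = μ_Y + ρ·(σ_Y/σ_X)·(x − μ_X).
E[Y | X=-4.73] = 1.31 + (-0.66)·(1.47/2.55)·(-4.73 − (-2.49)) = 1.31 + (-0.38047)·(-2.24) = 2.1623.

2.1623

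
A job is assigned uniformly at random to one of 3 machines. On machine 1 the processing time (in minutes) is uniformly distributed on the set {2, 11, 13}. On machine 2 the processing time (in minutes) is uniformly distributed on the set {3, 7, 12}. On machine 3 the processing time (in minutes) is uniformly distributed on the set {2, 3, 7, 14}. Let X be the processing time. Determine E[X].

15/2

E[X | machine 1] = (2+11+13)/3 = 26/3.
E[X | machine 2] = (3+7+12)/3 = 22/3.
E[X | machine 3] = (2+3+7+14)/4 = 13/2.
E[X] = (1/3)·(26/3) + (1/3)·(22/3) + (1/3)·(13/2) = 15/2.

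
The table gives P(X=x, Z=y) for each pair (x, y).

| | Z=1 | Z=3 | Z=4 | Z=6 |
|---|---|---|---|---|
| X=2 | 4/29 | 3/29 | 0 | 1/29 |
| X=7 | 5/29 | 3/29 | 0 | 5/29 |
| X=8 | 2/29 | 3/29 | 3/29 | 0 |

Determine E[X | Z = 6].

P(Z = 6) = 6/29.
Σ X·P over the event = 2·(1/29) + 7·(5/29) = 37/29.
E[X | Z = 6] = (37/29) / (6/29) = 37/6.

37/6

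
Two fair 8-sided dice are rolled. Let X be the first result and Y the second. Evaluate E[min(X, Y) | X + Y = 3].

1

P(X + Y = 3) = 1/32.
Summing min(X,Y)·P(x,y) over outcomes with X + Y = 3 gives 1/32.
E[min(X, Y) | X + Y = 3] = (1/32) / (1/32) = 1.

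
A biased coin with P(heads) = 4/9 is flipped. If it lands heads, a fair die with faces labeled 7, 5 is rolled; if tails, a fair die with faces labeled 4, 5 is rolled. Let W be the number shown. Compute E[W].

31/6

E[W | heads] = (7+5)/2 = 6.
E[W | tails] = (4+5)/2 = 9/2.
E[W] = (4/9)·(6) + (5/9)·(9/2) = 31/6.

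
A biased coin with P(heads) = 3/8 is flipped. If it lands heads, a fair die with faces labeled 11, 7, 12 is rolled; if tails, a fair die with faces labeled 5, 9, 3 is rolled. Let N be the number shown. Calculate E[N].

175/24

E[N | heads] = (11+7+12)/3 = 10.
E[N | tails] = (5+9+3)/3 = 17/3.
E[N] = (3/8)·(10) + (5/8)·(17/3) = 175/24.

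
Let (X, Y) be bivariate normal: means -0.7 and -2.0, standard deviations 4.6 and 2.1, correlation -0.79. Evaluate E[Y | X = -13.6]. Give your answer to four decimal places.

2.6524

E[Y | X=x] = μ_Y + ρ(σ_Y/σ_X)(x − μ_X) for jointly normal variables.
E[Y | X=-13.6] = -2.0 + (-0.79)·(2.1/4.6)·(-13.6 − (-0.7)) = -2.0 + (-0.36065)·(-12.9) = 2.6524.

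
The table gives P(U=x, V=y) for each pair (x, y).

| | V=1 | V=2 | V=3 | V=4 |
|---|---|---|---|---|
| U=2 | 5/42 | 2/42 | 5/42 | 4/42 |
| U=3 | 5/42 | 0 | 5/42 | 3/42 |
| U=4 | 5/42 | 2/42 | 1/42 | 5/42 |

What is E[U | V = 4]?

P(V = 4) = 2/7.
Σ U·P over the event = 2·(4/42) + 3·(3/42) + 4·(5/42) = 37/42.
E[U | V = 4] = (37/42) / (2/7) = 37/12.

37/12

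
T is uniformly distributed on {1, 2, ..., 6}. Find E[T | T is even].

4

Given T is even, T is equally likely to be any of {2, 4, 6}.
E[T | T is even] = (2 + 4 + 6) / 3 = 4.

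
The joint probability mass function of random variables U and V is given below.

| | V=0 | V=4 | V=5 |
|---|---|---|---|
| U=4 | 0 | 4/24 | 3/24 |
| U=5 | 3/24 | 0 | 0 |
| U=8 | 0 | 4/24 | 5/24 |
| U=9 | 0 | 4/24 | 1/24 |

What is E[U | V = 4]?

P(V = 4) = 1/2.
Σ U·P over the event = 4·(4/24) + 8·(4/24) + 9·(4/24) = 7/2.
E[U | V = 4] = (7/2) / (1/2) = 7.

7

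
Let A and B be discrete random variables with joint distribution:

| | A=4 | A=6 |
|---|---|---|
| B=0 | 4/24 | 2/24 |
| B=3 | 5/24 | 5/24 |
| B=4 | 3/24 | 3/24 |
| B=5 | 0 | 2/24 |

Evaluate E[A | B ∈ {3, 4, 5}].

P(B ∈ {3, 4, 5}) = 3/4.
Summing A·P(A=x,B=y) over the conditioning event gives 23/6.
E[A | B ∈ {3, 4, 5}] = (23/6) / (3/4) = 46/9.

46/9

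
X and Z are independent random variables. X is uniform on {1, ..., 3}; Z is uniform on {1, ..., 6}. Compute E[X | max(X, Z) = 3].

12/5

Outcomes with max(X, Z) = 3: (1,3), (2,3), (3,1), (3,2), (3,3), each with probability 1/18.
E[X | max(X, Z) = 3] = (1 + 2 + 3 + 3 + 3) / 5 = 12/5.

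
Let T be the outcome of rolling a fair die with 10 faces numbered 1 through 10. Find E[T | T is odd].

5

Given T is odd, T is equally likely to be any of {1, 3, 5, 7, 9}.
E[T | T is odd] = (1 + 3 + 5 + 7 + 9) / 5 = 5.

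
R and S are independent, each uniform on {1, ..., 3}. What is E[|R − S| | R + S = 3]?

Outcomes with R + S = 3: (1,2), (2,1), each with probability 1/9.
E[|R − S| | R + S = 3] = (1 + 1) / 2 = 1.

1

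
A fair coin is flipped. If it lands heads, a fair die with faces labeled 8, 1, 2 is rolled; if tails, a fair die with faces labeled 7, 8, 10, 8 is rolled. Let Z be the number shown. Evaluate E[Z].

143/24

E[Z | heads] = (8+1+2)/3 = 11/3.
E[Z | tails] = (7+8+10+8)/4 = 33/4.
By the law of total expectation,
E[Z] = (1/2)·(11/3) + (1/2)·(33/4) = 143/24.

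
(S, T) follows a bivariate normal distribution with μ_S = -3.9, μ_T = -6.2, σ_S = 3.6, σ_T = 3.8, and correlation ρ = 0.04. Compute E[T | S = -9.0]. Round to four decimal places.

-6.4153

E[T | S=x] = μ_T + ρ(σ_T/σ_S)(x − μ_S) for jointly normal variables.
E[T | S=-9.0] = -6.2 + (0.04)·(3.8/3.6)·(-9.0 − (-3.9)) = -6.2 + (0.042222)·(-5.1) = -6.4153.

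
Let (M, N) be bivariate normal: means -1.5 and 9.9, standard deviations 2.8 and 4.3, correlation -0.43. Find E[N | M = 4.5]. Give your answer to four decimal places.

For a bivariate normal, E[N | M=x] = μ_N + ρ·(σ_N/σ_M)·(x − μ_M).
E[N | M=4.5] = 9.9 + (-0.43)·(4.3/2.8)·(4.5 − (-1.5)) = 9.9 + (-0.660357)·(6) = 5.9379.

5.9379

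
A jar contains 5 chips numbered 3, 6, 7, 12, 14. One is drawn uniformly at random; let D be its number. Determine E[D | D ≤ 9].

P(D ≤ 9) = 3/5.
Σ over the event: 3·1/5 + 6·1/5 + 7·1/5 = 16/5.
E[D | D ≤ 9] = (16/5) / (3/5) = 16/3.

16/3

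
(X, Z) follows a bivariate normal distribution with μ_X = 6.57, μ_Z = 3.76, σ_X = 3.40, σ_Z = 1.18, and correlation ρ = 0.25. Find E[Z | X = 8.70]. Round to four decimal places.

3.9448

The regression of Z on X has slope ρ·σ_Z/σ_X and passes through (μ_X, μ_Z).
E[Z | X=8.70] = 3.76 + (0.25)·(1.18/3.40)·(8.70 − (6.57)) = 3.76 + (0.086765)·(2.13) = 3.9448.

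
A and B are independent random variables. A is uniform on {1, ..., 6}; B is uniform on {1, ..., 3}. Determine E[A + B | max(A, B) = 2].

Outcomes with max(A, B) = 2: (1,2), (2,1), (2,2), each with probability 1/18.
E[A + B | max(A, B) = 2] = (3 + 3 + 4) / 3 = 10/3.

10/3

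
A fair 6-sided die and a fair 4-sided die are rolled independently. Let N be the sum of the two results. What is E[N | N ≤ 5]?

P(N ≤ 5) = 5/12.
Σ over the event: 2·1/24 + 3·1/12 + 4·1/8 + 5·1/6 = 5/3.
E[N | N ≤ 5] = (5/3) / (5/12) = 4.

4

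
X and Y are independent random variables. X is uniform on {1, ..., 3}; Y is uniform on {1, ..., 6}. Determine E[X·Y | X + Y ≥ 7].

73/6

Outcomes with X + Y ≥ 7: (1,6), (2,5), (2,6), (3,4), (3,5), (3,6), each with probability 1/18.
E[X·Y | X + Y ≥ 7] = (6 + 10 + 12 + 12 + 15 + 18) / 6 = 73/6.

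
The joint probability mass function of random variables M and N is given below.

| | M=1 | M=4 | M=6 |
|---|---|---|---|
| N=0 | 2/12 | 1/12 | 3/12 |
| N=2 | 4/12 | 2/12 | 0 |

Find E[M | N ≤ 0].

P(N ≤ 0) = 1/2.
Σ M·P over the event = 1·(2/12) + 4·(1/12) + 6·(3/12) = 2.
E[M | N ≤ 0] = (2) / (1/2) = 4.

4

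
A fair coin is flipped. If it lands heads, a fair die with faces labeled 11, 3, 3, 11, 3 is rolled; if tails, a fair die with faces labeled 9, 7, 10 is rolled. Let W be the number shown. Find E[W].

223/30

E[W | heads] = (11+3+3+11+3)/5 = 31/5.
E[W | tails] = (9+7+10)/3 = 26/3.
E[W] = (1/2)·(31/5) + (1/2)·(26/3) = 223/30.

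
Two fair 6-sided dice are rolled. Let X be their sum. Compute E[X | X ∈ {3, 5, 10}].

56/9

P(X ∈ {3, 5, 10}) = 1/4.
Σ over the event: 3·1/18 + 5·1/9 + 10·1/12 = 14/9.
E[X | X ∈ {3, 5, 10}] = (14/9) / (1/4) = 56/9.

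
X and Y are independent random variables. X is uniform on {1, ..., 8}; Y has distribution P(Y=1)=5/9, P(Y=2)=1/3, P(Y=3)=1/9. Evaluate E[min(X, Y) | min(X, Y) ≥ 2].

P(min(X, Y) ≥ 2) = 7/18.
Summing min(X,Y)·P(x,y) over outcomes with min(X, Y) ≥ 2 gives 31/36.
E[min(X, Y) | min(X, Y) ≥ 2] = (31/36) / (7/18) = 31/14.

31/14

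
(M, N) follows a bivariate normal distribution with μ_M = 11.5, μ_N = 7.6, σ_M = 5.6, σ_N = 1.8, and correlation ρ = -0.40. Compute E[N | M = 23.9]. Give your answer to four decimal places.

6.0057

For a bivariate normal, E[N | M=x] = μ_N + ρ·(σ_N/σ_M)·(x − μ_M).
E[N | M=23.9] = 7.6 + (-0.40)·(1.8/5.6)·(23.9 − (11.5)) = 7.6 + (-0.12857)·(12.4) = 6.0057.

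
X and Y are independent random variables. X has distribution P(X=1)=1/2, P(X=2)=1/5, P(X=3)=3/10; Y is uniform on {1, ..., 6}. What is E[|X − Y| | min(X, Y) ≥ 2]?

41/25

P(min(X, Y) ≥ 2) = 5/12.
Summing |X−Y|·P(x,y) over outcomes with min(X, Y) ≥ 2 gives 41/60.
E[|X − Y| | min(X, Y) ≥ 2] = (41/60) / (5/12) = 41/25.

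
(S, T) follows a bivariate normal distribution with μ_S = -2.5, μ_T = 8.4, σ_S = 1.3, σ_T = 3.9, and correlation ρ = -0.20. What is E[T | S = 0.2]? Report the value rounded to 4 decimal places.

E[T | S=x] = μ_T + ρ(σ_T/σ_S)(x − μ_S) for jointly normal variables.
E[T | S=0.2] = 8.4 + (-0.20)·(3.9/1.3)·(0.2 − (-2.5)) = 8.4 + (-0.6)·(2.7) = 6.7800.

6.7800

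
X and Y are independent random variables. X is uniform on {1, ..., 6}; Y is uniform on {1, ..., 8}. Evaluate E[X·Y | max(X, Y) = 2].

Outcomes with max(X, Y) = 2: (1,2), (2,1), (2,2), each with probability 1/48.
E[X·Y | max(X, Y) = 2] = (2 + 2 + 4) / 3 = 8/3.

8/3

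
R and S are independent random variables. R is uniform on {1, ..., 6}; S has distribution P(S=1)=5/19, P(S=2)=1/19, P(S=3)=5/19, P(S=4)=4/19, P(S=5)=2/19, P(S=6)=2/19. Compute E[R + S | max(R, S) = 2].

P(max(R, S) = 2) = 7/114.
Summing (R+S)·P(x,y) over outcomes with max(R, S) = 2 gives 11/57.
E[R + S | max(R, S) = 2] = (11/57) / (7/114) = 22/7.

22/7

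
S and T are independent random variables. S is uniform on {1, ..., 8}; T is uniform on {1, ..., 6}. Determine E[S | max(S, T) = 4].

22/7

P(max(S, T) = 4) = 7/48.
Summing S·P(x,y) over outcomes with max(S, T) = 4 gives 11/24.
E[S | max(S, T) = 4] = (11/24) / (7/48) = 22/7.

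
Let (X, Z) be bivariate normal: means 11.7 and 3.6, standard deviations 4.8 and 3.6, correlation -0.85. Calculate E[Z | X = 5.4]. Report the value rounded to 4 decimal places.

For a bivariate normal, E[Z | X=x] = μ_Z + ρ·(σ_Z/σ_X)·(x − μ_X).
E[Z | X=5.4] = 3.6 + (-0.85)·(3.6/4.8)·(5.4 − (11.7)) = 3.6 + (-0.6375)·(-6.3) = 7.6163.

7.6163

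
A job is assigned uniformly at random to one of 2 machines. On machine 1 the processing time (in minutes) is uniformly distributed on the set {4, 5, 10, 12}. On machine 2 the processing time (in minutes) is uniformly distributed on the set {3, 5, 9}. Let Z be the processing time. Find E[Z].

161/24

E[Z | machine 1] = (4+5+10+12)/4 = 31/4.
E[Z | machine 2] = (3+5+9)/3 = 17/3.
By the law of total expectation,
E[Z] = (1/2)·(31/4) + (1/2)·(17/3) = 161/24.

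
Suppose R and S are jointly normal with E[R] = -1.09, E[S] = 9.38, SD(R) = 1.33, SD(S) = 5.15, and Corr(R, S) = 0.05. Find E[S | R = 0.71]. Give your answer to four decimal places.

For a bivariate normal, E[S | R=x] = μ_S + ρ·(σ_S/σ_R)·(x − μ_R).
E[S | R=0.71] = 9.38 + (0.05)·(5.15/1.33)·(0.71 − (-1.09)) = 9.38 + (0.19361)·(1.8) = 9.7285.

9.7285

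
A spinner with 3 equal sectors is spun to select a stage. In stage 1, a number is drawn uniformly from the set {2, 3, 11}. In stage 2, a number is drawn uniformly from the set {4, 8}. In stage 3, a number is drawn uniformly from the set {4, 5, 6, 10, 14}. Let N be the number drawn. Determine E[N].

E[N | stage 1] = (2+3+11)/3 = 16/3.
E[N | stage 2] = (4+8)/2 = 6.
E[N | stage 3] = (4+5+6+10+14)/5 = 39/5.
By the law of total expectation,
E[N] = (1/3)·(16/3) + (1/3)·(6) + (1/3)·(39/5) = 287/45.

287/45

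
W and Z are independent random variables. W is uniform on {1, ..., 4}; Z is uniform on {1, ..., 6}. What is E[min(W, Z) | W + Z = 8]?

3

Outcomes with W + Z = 8: (2,6), (3,5), (4,4), each with probability 1/24.
E[min(W, Z) | W + Z = 8] = (2 + 3 + 4) / 3 = 3.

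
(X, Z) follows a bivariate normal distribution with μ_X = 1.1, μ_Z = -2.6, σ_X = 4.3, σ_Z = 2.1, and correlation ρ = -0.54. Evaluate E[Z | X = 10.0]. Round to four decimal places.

-4.9471

The regression of Z on X has slope ρ·σ_Z/σ_X and passes through (μ_X, μ_Z).
E[Z | X=10.0] = -2.6 + (-0.54)·(2.1/4.3)·(10.0 − (1.1)) = -2.6 + (-0.26372)·(8.9) = -4.9471.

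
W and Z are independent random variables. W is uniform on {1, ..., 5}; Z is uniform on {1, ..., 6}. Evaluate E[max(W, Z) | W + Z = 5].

7/2

P(W + Z = 5) = 2/15.
Summing max(W,Z)·P(x,y) over outcomes with W + Z = 5 gives 7/15.
E[max(W, Z) | W + Z = 5] = (7/15) / (2/15) = 7/2.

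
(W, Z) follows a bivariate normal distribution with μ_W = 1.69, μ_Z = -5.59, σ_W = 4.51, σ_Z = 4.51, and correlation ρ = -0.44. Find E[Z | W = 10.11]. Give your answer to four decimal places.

-9.2948

The regression of Z on W has slope ρ·σ_Z/σ_W and passes through (μ_W, μ_Z).
E[Z | W=10.11] = -5.59 + (-0.44)·(4.51/4.51)·(10.11 − (1.69)) = -5.59 + (-0.44)·(8.42) = -9.2948.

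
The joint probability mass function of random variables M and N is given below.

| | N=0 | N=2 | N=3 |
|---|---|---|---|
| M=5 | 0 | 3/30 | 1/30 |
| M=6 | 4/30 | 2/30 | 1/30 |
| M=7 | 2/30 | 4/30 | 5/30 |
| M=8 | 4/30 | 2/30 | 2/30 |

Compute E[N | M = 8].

P(M = 8) = 4/15.
Summing N·P(M=x,N=y) over the conditioning event gives 1/3.
E[N | M = 8] = (1/3) / (4/15) = 5/4.

5/4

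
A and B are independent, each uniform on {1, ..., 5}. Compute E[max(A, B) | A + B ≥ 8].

29/6

P(A + B ≥ 8) = 6/25.
Summing max(A,B)·P(x,y) over outcomes with A + B ≥ 8 gives 29/25.
E[max(A, B) | A + B ≥ 8] = (29/25) / (6/25) = 29/6.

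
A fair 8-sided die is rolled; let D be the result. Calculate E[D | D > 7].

8

Given D > 7, D is equally likely to be any of {8}.
E[D | D > 7] = (8) / 1 = 8.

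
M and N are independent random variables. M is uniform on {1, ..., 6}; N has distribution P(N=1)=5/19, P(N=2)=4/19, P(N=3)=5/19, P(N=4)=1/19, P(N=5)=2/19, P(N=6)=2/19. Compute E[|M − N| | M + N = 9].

12/5

P(M + N = 9) = 5/57.
Summing |M−N|·P(x,y) over outcomes with M + N = 9 gives 4/19.
E[|M − N| | M + N = 9] = (4/19) / (5/57) = 12/5.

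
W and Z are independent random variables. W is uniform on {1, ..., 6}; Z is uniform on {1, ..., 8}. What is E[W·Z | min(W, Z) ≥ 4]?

P(min(W, Z) ≥ 4) = 5/16.
Summing WZ·P(x,y) over outcomes with min(W, Z) ≥ 4 gives 75/8.
E[W·Z | min(W, Z) ≥ 4] = (75/8) / (5/16) = 30.

30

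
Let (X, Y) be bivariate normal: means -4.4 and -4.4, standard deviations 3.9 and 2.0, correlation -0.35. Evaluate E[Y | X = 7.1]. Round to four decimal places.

-6.4641

E[Y | X=x] = μ_Y + ρ(σ_Y/σ_X)(x − μ_X) for jointly normal variables.
E[Y | X=7.1] = -4.4 + (-0.35)·(2.0/3.9)·(7.1 − (-4.4)) = -4.4 + (-0.17949)·(11.5) = -6.4641.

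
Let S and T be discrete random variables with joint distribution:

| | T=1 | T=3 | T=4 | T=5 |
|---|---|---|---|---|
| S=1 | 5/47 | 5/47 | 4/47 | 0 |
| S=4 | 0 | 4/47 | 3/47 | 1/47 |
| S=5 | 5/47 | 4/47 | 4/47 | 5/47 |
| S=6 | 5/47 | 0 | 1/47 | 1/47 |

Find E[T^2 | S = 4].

109/8

P(S = 4) = 8/47.
Σ T^2·P over the event = 9·(4/47) + 16·(3/47) + 25·(1/47) = 109/47.
E[T^2 | S = 4] = (109/47) / (8/47) = 109/8.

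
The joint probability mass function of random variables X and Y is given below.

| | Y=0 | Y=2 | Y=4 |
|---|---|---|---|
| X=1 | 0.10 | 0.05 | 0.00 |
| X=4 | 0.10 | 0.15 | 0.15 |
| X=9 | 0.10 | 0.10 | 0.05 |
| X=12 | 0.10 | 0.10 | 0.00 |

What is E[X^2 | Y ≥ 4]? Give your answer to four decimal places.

32.2500

P(Y ≥ 4) = 0.20.
Σ X^2·P over the event = 16·(0.15) + 81·(0.05) = 6.45.
E[X^2 | Y ≥ 4] = (6.45) / (0.20) = 32.2500.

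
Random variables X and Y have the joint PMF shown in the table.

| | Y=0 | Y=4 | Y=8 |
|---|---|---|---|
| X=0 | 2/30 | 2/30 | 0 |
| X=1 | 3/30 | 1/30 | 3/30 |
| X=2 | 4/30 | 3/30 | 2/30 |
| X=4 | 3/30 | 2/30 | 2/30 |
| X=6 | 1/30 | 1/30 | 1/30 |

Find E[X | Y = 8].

P(Y = 8) = 4/15.
Σ X·P over the event = 1·(3/30) + 2·(2/30) + 4·(2/30) + 6·(1/30) = 7/10.
E[X | Y = 8] = (7/10) / (4/15) = 21/8.

21/8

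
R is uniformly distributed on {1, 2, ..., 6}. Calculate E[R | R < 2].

Given R < 2, R is equally likely to be any of {1}.
E[R | R < 2] = (1) / 1 = 1.

1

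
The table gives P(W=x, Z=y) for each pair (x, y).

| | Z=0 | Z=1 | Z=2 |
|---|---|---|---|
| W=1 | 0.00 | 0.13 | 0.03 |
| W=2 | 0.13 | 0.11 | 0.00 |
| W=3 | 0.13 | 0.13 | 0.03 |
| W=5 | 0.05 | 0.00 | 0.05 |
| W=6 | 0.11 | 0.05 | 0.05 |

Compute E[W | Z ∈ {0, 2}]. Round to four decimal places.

P(Z ∈ {0, 2}) = 0.58.
Σ W·P over the event = 1·(0.03) + 2·(0.13) + 3·(0.13) + 3·(0.03) + 5·(0.05) + 5·(0.05) + 6·(0.11) + 6·(0.05) = 2.23.
E[W | Z ∈ {0, 2}] = (2.23) / (0.58) = 3.8448.

3.8448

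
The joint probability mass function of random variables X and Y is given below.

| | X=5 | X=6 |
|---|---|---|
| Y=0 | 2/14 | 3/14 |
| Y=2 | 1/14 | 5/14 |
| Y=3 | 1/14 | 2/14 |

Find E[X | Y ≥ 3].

P(Y ≥ 3) = 3/14.
Σ X·P over the event = 5·(1/14) + 6·(2/14) = 17/14.
E[X | Y ≥ 3] = (17/14) / (3/14) = 17/3.

17/3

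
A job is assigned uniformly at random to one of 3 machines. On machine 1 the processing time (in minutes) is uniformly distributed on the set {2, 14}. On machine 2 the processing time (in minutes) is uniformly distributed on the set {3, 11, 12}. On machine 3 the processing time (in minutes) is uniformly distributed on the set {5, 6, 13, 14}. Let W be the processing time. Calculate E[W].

E[W | machine 1] = (2+14)/2 = 8.
E[W | machine 2] = (3+11+12)/3 = 26/3.
E[W | machine 3] = (5+6+13+14)/4 = 19/2.
E[W] = (1/3)·(8) + (1/3)·(26/3) + (1/3)·(19/2) = 157/18.

157/18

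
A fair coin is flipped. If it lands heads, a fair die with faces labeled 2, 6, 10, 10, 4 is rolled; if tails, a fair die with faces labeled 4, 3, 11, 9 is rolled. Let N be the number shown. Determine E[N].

263/40

E[N | heads] = (2+6+10+10+4)/5 = 32/5.
E[N | tails] = (4+3+11+9)/4 = 27/4.
By the law of total expectation,
E[N] = (1/2)·(32/5) + (1/2)·(27/4) = 263/40.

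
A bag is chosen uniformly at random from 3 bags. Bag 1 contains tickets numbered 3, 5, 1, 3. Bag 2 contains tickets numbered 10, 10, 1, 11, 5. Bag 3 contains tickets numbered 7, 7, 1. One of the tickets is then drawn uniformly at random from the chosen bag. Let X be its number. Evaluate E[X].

E[X | bag 1] = (3+5+1+3)/4 = 3.
E[X | bag 2] = (10+10+1+11+5)/5 = 37/5.
E[X | bag 3] = (7+7+1)/3 = 5.
By the law of total expectation,
E[X] = (1/3)·(3) + (1/3)·(37/5) + (1/3)·(5) = 77/15.

77/15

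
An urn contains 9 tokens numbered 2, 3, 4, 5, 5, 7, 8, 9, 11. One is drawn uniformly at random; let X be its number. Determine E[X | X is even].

14/3

P(X is even) = 1/3.
Σ over the event: 2·1/9 + 4·1/9 + 8·1/9 = 14/9.
E[X | X is even] = (14/9) / (1/3) = 14/3.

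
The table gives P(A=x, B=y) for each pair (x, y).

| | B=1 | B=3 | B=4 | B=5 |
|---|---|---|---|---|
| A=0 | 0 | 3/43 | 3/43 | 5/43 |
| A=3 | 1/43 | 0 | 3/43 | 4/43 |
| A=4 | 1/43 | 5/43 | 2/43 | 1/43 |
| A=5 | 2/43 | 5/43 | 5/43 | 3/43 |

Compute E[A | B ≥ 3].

P(B ≥ 3) = 39/43.
Summing A·P(A=x,B=y) over the conditioning event gives 118/43.
E[A | B ≥ 3] = (118/43) / (39/43) = 118/39.

118/39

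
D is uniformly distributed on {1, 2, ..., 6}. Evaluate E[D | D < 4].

2

Given D < 4, D is equally likely to be any of {1, 2, 3}.
E[D | D < 4] = (1 + 2 + 3) / 3 = 2.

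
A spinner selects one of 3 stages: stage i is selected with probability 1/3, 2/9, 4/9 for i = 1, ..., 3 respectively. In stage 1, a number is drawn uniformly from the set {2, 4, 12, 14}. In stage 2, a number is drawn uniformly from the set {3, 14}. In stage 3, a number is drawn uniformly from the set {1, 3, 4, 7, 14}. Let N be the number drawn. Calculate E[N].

E[N | stage 1] = (2+4+12+14)/4 = 8.
E[N | stage 2] = (3+14)/2 = 17/2.
E[N | stage 3] = (1+3+4+7+14)/5 = 29/5.
E[N] = (1/3)·(8) + (2/9)·(17/2) + (4/9)·(29/5) = 107/15.

107/15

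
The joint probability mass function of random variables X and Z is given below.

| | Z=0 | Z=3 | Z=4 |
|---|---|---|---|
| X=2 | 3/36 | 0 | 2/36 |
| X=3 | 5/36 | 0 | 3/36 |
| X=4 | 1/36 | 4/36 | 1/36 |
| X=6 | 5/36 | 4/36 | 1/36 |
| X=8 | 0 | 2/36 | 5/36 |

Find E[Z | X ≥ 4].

58/23

P(X ≥ 4) = 23/36.
Σ Z·P over the event = 0·(1/36) + 3·(4/36) + 4·(1/36) + 0·(5/36) + 3·(4/36) + 4·(1/36) + 3·(2/36) + 4·(5/36) = 29/18.
E[Z | X ≥ 4] = (29/18) / (23/36) = 58/23.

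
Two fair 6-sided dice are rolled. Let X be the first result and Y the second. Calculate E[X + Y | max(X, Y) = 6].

102/11

P(max(X, Y) = 6) = 11/36.
Summing (X+Y)·P(x,y) over outcomes with max(X, Y) = 6 gives 17/6.
E[X + Y | max(X, Y) = 6] = (17/6) / (11/36) = 102/11.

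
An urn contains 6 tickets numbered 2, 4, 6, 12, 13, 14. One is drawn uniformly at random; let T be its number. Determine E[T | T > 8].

13

P(T > 8) = 1/2.
Σ over the event: 12·1/6 + 13·1/6 + 14·1/6 = 13/2.
E[T | T > 8] = (13/2) / (1/2) = 13.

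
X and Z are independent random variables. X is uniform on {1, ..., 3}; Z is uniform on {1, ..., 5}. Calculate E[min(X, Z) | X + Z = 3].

1

Outcomes with X + Z = 3: (1,2), (2,1), each with probability 1/15.
E[min(X, Z) | X + Z = 3] = (1 + 1) / 2 = 1.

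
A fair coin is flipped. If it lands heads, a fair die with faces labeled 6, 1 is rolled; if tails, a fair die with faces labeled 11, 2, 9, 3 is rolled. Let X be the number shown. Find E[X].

39/8

E[X | heads] = (6+1)/2 = 7/2.
E[X | tails] = (11+2+9+3)/4 = 25/4.
E[X] = (1/2)·(7/2) + (1/2)·(25/4) = 39/8.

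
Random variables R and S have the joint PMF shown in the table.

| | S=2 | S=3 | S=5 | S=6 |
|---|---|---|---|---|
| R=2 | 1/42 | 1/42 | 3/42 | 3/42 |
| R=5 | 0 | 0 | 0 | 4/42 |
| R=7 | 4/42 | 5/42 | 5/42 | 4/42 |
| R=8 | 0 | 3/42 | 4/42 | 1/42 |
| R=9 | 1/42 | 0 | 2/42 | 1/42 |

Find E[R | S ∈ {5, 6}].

P(S ∈ {5, 6}) = 9/14.
Summing R·P(R=x,S=y) over the conditioning event gives 27/7.
E[R | S ∈ {5, 6}] = (27/7) / (9/14) = 6.

6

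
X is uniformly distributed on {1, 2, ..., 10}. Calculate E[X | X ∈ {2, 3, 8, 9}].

P(X ∈ {2, 3, 8, 9}) = 2/5.
Σ over the event: 2·1/10 + 3·1/10 + 8·1/10 + 9·1/10 = 11/5.
E[X | X ∈ {2, 3, 8, 9}] = (11/5) / (2/5) = 11/2.

11/2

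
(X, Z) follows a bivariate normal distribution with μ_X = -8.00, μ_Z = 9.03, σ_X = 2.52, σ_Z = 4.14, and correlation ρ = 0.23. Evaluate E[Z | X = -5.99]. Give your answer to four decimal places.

For a bivariate normal, E[Z | X=x] = μ_Z + ρ·(σ_Z/σ_X)·(x − μ_X).
E[Z | X=-5.99] = 9.03 + (0.23)·(4.14/2.52)·(-5.99 − (-8.00)) = 9.03 + (0.37786)·(2.01) = 9.7895.

9.7895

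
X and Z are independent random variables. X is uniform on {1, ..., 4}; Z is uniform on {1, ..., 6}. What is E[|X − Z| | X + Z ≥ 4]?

2

P(X + Z ≥ 4) = 7/8.
Summing |X−Z|·P(x,y) over outcomes with X + Z ≥ 4 gives 7/4.
E[|X − Z| | X + Z ≥ 4] = (7/4) / (7/8) = 2.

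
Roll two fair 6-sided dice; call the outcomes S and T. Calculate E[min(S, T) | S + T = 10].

P(S + T = 10) = 1/12.
Summing min(S,T)·P(x,y) over outcomes with S + T = 10 gives 13/36.
E[min(S, T) | S + T = 10] = (13/36) / (1/12) = 13/3.

13/3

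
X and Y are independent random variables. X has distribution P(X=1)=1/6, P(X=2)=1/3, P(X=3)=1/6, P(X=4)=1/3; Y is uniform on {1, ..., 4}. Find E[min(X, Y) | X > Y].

P(X > Y) = 5/12.
Summing min(X,Y)·P(x,y) over outcomes with X > Y gives 17/24.
E[min(X, Y) | X > Y] = (17/24) / (5/12) = 17/10.

17/10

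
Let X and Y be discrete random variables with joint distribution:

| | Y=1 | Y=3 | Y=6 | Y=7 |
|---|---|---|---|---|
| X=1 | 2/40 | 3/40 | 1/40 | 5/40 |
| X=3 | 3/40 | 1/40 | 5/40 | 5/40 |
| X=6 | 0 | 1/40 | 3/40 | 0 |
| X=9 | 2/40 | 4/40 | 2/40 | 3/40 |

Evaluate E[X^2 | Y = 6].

P(Y = 6) = 11/40.
Σ X^2·P over the event = 1·(1/40) + 9·(5/40) + 36·(3/40) + 81·(2/40) = 79/10.
E[X^2 | Y = 6] = (79/10) / (11/40) = 316/11.

316/11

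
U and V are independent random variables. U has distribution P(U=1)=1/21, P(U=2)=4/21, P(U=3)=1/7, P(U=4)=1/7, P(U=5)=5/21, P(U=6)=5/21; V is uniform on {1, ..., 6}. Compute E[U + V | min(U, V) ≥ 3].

P(min(U, V) ≥ 3) = 32/63.
Summing (U+V)·P(x,y) over outcomes with min(U, V) ≥ 3 gives 296/63.
E[U + V | min(U, V) ≥ 3] = (296/63) / (32/63) = 37/4.

37/4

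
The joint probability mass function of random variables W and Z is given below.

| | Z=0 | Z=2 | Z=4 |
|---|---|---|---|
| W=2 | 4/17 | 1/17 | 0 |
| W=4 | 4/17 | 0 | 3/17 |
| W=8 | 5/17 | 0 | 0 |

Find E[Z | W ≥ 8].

P(W ≥ 8) = 5/17.
Summing Z·P(W=x,Z=y) over the conditioning event gives 0.
E[Z | W ≥ 8] = (0) / (5/17) = 0.

0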